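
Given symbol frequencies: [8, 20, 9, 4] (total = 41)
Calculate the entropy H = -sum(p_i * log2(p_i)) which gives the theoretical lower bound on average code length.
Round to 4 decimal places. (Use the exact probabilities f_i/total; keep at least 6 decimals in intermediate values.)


Per-symbol terms -p_i * log2(p_i) with p_i = f_i/41:
  p = 8/41 = 0.195122: log2(p) = -2.357552, -p*log2(p) = 0.460010
  p = 20/41 = 0.487805: log2(p) = -1.035624, -p*log2(p) = 0.505182
  p = 9/41 = 0.219512: log2(p) = -2.187627, -p*log2(p) = 0.480211
  p = 4/41 = 0.097561: log2(p) = -3.357552, -p*log2(p) = 0.327566
H = 0.460010 + 0.505182 + 0.480211 + 0.327566 = 1.772969

H = 1.773 bits/symbol


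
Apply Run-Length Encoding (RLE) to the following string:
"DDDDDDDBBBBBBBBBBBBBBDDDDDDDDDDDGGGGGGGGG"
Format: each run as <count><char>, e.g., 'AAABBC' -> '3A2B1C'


Scanning runs left to right:
  i=0: run of 'D' x 7 -> '7D'
  i=7: run of 'B' x 14 -> '14B'
  i=21: run of 'D' x 11 -> '11D'
  i=32: run of 'G' x 9 -> '9G'

RLE = 7D14B11D9G


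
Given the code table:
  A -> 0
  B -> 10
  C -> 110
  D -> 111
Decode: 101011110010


Decoding:
10 -> B
10 -> B
111 -> D
10 -> B
0 -> A
10 -> B


Result: BBDBAB


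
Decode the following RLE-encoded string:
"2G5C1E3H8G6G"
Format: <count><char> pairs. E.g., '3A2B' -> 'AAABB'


Expanding each <count><char> pair:
  2G -> 'GG'
  5C -> 'CCCCC'
  1E -> 'E'
  3H -> 'HHH'
  8G -> 'GGGGGGGG'
  6G -> 'GGGGGG'

Decoded = GGCCCCCEHHHGGGGGGGGGGGGGG


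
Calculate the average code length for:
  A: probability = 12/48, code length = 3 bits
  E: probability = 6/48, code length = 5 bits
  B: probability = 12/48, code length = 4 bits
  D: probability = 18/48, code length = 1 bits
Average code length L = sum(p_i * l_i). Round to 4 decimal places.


Weighted contributions p_i * l_i:
  A: (12/48) * 3 = 36/48
  E: (6/48) * 5 = 30/48
  B: (12/48) * 4 = 48/48
  D: (18/48) * 1 = 18/48
Sum = (36 + 30 + 48 + 18)/48 = 132/48

L = 132/48 = 2.7500 bits/symbol


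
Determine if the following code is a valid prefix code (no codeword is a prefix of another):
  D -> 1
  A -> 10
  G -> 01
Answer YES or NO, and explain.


Checking each pair (does one codeword prefix another?):
  D='1' vs A='10': prefix -- VIOLATION

NO -- this is NOT a valid prefix code. D (1) is a prefix of A (10).


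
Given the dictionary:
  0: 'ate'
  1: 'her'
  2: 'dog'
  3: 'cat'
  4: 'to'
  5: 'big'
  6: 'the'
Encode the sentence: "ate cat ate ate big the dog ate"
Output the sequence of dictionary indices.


Look up each word in the dictionary:
  'ate' -> 0
  'cat' -> 3
  'ate' -> 0
  'ate' -> 0
  'big' -> 5
  'the' -> 6
  'dog' -> 2
  'ate' -> 0

Encoded: [0, 3, 0, 0, 5, 6, 2, 0]


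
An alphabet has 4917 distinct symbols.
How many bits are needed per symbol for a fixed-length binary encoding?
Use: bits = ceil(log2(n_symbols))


log2(4917) = 12.2636
Bracket: 2^12 = 4096 < 4917 <= 2^13 = 8192
So ceil(log2(4917)) = 13

bits = ceil(log2(4917)) = ceil(12.2636) = 13 bits


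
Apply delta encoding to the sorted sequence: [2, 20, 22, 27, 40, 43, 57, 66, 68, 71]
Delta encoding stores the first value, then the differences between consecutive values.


First value: 2
Deltas:
  20 - 2 = 18
  22 - 20 = 2
  27 - 22 = 5
  40 - 27 = 13
  43 - 40 = 3
  57 - 43 = 14
  66 - 57 = 9
  68 - 66 = 2
  71 - 68 = 3


Delta encoded: [2, 18, 2, 5, 13, 3, 14, 9, 2, 3]


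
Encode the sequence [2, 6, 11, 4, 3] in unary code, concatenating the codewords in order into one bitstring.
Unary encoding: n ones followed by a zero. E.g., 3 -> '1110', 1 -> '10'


Encode each number as n ones followed by a terminating 0:
  2 -> 110 (3 bits)
  6 -> 1111110 (7 bits)
  11 -> 111111111110 (12 bits)
  4 -> 11110 (5 bits)
  3 -> 1110 (4 bits)
Total length = 3 + 7 + 12 + 5 + 4 = 31 bits.

Unary([2, 6, 11, 4, 3]) = 1101111110111111111110111101110 (31 bits)


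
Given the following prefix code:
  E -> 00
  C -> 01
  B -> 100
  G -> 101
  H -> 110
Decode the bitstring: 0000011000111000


Decoding step by step:
Bits 00 -> E
Bits 00 -> E
Bits 01 -> C
Bits 100 -> B
Bits 01 -> C
Bits 110 -> H
Bits 00 -> E


Decoded message: EECBCHE


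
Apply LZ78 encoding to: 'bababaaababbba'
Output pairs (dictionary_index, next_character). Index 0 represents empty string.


LZ78 encoding steps:
Dictionary: {0: ''}
Step 1: w='' (idx 0), next='b' -> output (0, 'b'), add 'b' as idx 1
Step 2: w='' (idx 0), next='a' -> output (0, 'a'), add 'a' as idx 2
Step 3: w='b' (idx 1), next='a' -> output (1, 'a'), add 'ba' as idx 3
Step 4: w='ba' (idx 3), next='a' -> output (3, 'a'), add 'baa' as idx 4
Step 5: w='a' (idx 2), next='b' -> output (2, 'b'), add 'ab' as idx 5
Step 6: w='ab' (idx 5), next='b' -> output (5, 'b'), add 'abb' as idx 6
Step 7: w='ba' (idx 3), end of input -> output (3, '')


Encoded: [(0, 'b'), (0, 'a'), (1, 'a'), (3, 'a'), (2, 'b'), (5, 'b'), (3, '')]


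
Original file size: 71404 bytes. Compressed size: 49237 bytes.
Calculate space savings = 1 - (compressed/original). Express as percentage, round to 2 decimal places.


ratio = compressed/original = 49237/71404 = 0.689555
savings = 1 - ratio = 1 - 0.689555 = 0.310445
as a percentage: 0.310445 * 100 = 31.04%

Space savings = 1 - 49237/71404 = 31.04%


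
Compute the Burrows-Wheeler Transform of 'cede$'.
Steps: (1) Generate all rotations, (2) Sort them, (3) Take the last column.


Rotations (sorted):
  0: $cede -> last char: e
  1: cede$ -> last char: $
  2: de$ce -> last char: e
  3: e$ced -> last char: d
  4: ede$c -> last char: c


BWT = e$edc


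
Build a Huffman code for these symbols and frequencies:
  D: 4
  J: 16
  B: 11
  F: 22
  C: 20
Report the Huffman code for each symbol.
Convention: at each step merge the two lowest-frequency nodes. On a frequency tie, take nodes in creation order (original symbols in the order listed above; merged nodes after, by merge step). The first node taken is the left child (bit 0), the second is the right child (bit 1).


Huffman tree construction:
Step 1: Merge D(4) + B(11) = 15
Step 2: Merge (D+B)(15) + J(16) = 31
Step 3: Merge C(20) + F(22) = 42
Step 4: Merge ((D+B)+J)(31) + (C+F)(42) = 73
Read each symbol's code off the tree from the root (left child = 0, right child = 1).

Codes:
  D: 000 (length 3)
  J: 01 (length 2)
  B: 001 (length 3)
  F: 11 (length 2)
  C: 10 (length 2)
Average code length: 161/73 = 2.2055 bits/symbol


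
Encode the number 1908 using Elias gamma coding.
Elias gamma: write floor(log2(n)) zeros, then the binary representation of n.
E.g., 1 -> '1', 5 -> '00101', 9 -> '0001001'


num_bits = floor(log2(1908)) + 1 = 11
leading_zeros = num_bits - 1 = 10
binary(1908) = 11101110100

Elias gamma(1908) = '0000000000' + '11101110100' = 000000000011101110100 (21 bits)


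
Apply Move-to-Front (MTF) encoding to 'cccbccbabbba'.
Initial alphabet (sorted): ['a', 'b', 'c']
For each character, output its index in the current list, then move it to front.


MTF encoding:
'c': index 2 in ['a', 'b', 'c'] -> ['c', 'a', 'b']
'c': index 0 in ['c', 'a', 'b'] -> ['c', 'a', 'b']
'c': index 0 in ['c', 'a', 'b'] -> ['c', 'a', 'b']
'b': index 2 in ['c', 'a', 'b'] -> ['b', 'c', 'a']
'c': index 1 in ['b', 'c', 'a'] -> ['c', 'b', 'a']
'c': index 0 in ['c', 'b', 'a'] -> ['c', 'b', 'a']
'b': index 1 in ['c', 'b', 'a'] -> ['b', 'c', 'a']
'a': index 2 in ['b', 'c', 'a'] -> ['a', 'b', 'c']
'b': index 1 in ['a', 'b', 'c'] -> ['b', 'a', 'c']
'b': index 0 in ['b', 'a', 'c'] -> ['b', 'a', 'c']
'b': index 0 in ['b', 'a', 'c'] -> ['b', 'a', 'c']
'a': index 1 in ['b', 'a', 'c'] -> ['a', 'b', 'c']


Output: [2, 0, 0, 2, 1, 0, 1, 2, 1, 0, 0, 1]


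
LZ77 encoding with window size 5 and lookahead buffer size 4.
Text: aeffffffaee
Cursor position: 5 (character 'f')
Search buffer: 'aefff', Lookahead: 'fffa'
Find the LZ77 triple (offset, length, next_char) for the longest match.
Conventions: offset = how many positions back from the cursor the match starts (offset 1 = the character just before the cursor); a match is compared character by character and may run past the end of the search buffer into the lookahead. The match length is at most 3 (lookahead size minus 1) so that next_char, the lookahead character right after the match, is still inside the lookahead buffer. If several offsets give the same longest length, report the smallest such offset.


Try each offset into the search buffer:
  offset=1 (pos 4, char 'f'): match length 3
  offset=2 (pos 3, char 'f'): match length 3
  offset=3 (pos 2, char 'f'): match length 3
  offset=4 (pos 1, char 'e'): match length 0
  offset=5 (pos 0, char 'a'): match length 0
Longest match has length 3, found at offsets 1, 2, 3; take the smallest, offset 1.
next_char = character at position 5 + 3 = 8 -> 'a'

Best match: offset=1, length=3 (matching 'fff' starting at position 4)
LZ77 triple: (1, 3, 'a')


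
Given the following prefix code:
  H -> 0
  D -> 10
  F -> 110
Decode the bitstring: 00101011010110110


Decoding step by step:
Bits 0 -> H
Bits 0 -> H
Bits 10 -> D
Bits 10 -> D
Bits 110 -> F
Bits 10 -> D
Bits 110 -> F
Bits 110 -> F


Decoded message: HHDDFDFF


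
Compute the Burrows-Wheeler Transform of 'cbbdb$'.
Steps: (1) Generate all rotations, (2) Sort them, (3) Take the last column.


Rotations (sorted):
  0: $cbbdb -> last char: b
  1: b$cbbd -> last char: d
  2: bbdb$c -> last char: c
  3: bdb$cb -> last char: b
  4: cbbdb$ -> last char: $
  5: db$cbb -> last char: b


BWT = bdcb$b


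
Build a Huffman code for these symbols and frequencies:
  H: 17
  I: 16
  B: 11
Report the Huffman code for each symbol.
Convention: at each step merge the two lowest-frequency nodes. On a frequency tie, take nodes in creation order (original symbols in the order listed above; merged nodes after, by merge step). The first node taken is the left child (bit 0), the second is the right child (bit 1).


Huffman tree construction:
Step 1: Merge B(11) + I(16) = 27
Step 2: Merge H(17) + (B+I)(27) = 44
Read each symbol's code off the tree from the root (left child = 0, right child = 1).

Codes:
  H: 0 (length 1)
  I: 11 (length 2)
  B: 10 (length 2)
Average code length: 71/44 = 1.6136 bits/symbol


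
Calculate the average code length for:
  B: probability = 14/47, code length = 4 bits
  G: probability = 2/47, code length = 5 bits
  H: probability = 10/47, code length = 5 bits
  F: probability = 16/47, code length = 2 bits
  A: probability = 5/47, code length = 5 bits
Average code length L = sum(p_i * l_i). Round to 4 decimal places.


Weighted contributions p_i * l_i:
  B: (14/47) * 4 = 56/47
  G: (2/47) * 5 = 10/47
  H: (10/47) * 5 = 50/47
  F: (16/47) * 2 = 32/47
  A: (5/47) * 5 = 25/47
Sum = (56 + 10 + 50 + 32 + 25)/47 = 173/47

L = 173/47 = 3.6809 bits/symbol


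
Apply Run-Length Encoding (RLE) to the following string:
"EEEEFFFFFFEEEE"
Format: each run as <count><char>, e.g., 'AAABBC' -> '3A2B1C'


Scanning runs left to right:
  i=0: run of 'E' x 4 -> '4E'
  i=4: run of 'F' x 6 -> '6F'
  i=10: run of 'E' x 4 -> '4E'

RLE = 4E6F4E


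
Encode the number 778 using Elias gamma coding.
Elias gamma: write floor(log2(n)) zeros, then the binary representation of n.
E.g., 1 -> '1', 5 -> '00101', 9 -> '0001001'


num_bits = floor(log2(778)) + 1 = 10
leading_zeros = num_bits - 1 = 9
binary(778) = 1100001010

Elias gamma(778) = '000000000' + '1100001010' = 0000000001100001010 (19 bits)


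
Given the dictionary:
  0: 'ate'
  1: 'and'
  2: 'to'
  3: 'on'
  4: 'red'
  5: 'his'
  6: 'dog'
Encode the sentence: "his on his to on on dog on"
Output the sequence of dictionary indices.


Look up each word in the dictionary:
  'his' -> 5
  'on' -> 3
  'his' -> 5
  'to' -> 2
  'on' -> 3
  'on' -> 3
  'dog' -> 6
  'on' -> 3

Encoded: [5, 3, 5, 2, 3, 3, 6, 3]


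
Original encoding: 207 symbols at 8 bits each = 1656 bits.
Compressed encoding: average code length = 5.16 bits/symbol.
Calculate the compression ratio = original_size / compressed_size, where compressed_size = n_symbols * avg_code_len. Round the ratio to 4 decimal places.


original_size = n_symbols * orig_bits = 207 * 8 = 1656 bits
compressed_size = n_symbols * avg_code_len = 207 * 5.16 = 1068.12 bits
ratio = original_size / compressed_size = 1656 / 1068.12 = 1.5504

Compression ratio = 1.5504


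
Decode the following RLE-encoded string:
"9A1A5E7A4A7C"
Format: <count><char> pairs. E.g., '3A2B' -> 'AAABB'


Expanding each <count><char> pair:
  9A -> 'AAAAAAAAA'
  1A -> 'A'
  5E -> 'EEEEE'
  7A -> 'AAAAAAA'
  4A -> 'AAAA'
  7C -> 'CCCCCCC'

Decoded = AAAAAAAAAAEEEEEAAAAAAAAAAACCCCCCC


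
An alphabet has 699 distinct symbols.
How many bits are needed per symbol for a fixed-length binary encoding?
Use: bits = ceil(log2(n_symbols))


log2(699) = 9.4491
Bracket: 2^9 = 512 < 699 <= 2^10 = 1024
So ceil(log2(699)) = 10

bits = ceil(log2(699)) = ceil(9.4491) = 10 bits


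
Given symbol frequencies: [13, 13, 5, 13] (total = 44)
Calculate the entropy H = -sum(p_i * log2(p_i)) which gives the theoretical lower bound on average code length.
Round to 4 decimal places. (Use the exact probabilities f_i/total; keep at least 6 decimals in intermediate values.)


Per-symbol terms -p_i * log2(p_i) with p_i = f_i/44:
  p = 13/44 = 0.295455: log2(p) = -1.758992, -p*log2(p) = 0.519702
  p = 13/44 = 0.295455: log2(p) = -1.758992, -p*log2(p) = 0.519702
  p = 5/44 = 0.113636: log2(p) = -3.137504, -p*log2(p) = 0.356534
  p = 13/44 = 0.295455: log2(p) = -1.758992, -p*log2(p) = 0.519702
H = 0.519702 + 0.519702 + 0.356534 + 0.519702 = 1.915640

H = 1.9156 bits/symbol


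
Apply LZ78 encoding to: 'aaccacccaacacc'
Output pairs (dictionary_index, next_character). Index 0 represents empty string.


LZ78 encoding steps:
Dictionary: {0: ''}
Step 1: w='' (idx 0), next='a' -> output (0, 'a'), add 'a' as idx 1
Step 2: w='a' (idx 1), next='c' -> output (1, 'c'), add 'ac' as idx 2
Step 3: w='' (idx 0), next='c' -> output (0, 'c'), add 'c' as idx 3
Step 4: w='ac' (idx 2), next='c' -> output (2, 'c'), add 'acc' as idx 4
Step 5: w='c' (idx 3), next='a' -> output (3, 'a'), add 'ca' as idx 5
Step 6: w='ac' (idx 2), next='a' -> output (2, 'a'), add 'aca' as idx 6
Step 7: w='c' (idx 3), next='c' -> output (3, 'c'), add 'cc' as idx 7


Encoded: [(0, 'a'), (1, 'c'), (0, 'c'), (2, 'c'), (3, 'a'), (2, 'a'), (3, 'c')]


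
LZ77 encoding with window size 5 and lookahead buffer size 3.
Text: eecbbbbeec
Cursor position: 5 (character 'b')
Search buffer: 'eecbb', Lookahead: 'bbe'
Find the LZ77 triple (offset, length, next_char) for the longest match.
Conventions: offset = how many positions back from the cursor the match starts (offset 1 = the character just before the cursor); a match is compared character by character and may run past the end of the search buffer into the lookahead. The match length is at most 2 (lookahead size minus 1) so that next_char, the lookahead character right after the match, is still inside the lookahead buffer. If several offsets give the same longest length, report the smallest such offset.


Try each offset into the search buffer:
  offset=1 (pos 4, char 'b'): match length 2
  offset=2 (pos 3, char 'b'): match length 2
  offset=3 (pos 2, char 'c'): match length 0
  offset=4 (pos 1, char 'e'): match length 0
  offset=5 (pos 0, char 'e'): match length 0
Longest match has length 2, found at offsets 1, 2; take the smallest, offset 1.
next_char = character at position 5 + 2 = 7 -> 'e'

Best match: offset=1, length=2 (matching 'bb' starting at position 4)
LZ77 triple: (1, 2, 'e')


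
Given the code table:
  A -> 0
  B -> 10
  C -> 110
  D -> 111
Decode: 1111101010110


Decoding:
111 -> D
110 -> C
10 -> B
10 -> B
110 -> C


Result: DCBBC


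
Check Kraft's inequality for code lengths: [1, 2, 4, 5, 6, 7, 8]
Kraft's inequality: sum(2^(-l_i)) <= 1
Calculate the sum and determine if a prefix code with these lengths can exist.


Sum = 2^(-1) + 2^(-2) + 2^(-4) + 2^(-5) + 2^(-6) + 2^(-7) + 2^(-8)
    = 0.5 + 0.25 + 0.0625 + 0.03125 + 0.015625 + 0.0078125 + 0.00390625
    = 223/256 = 0.87109375
Since 0.87109375 <= 1, Kraft's inequality IS satisfied.
A prefix code with these lengths CAN exist.

Kraft sum = 0.87109375. Satisfied.


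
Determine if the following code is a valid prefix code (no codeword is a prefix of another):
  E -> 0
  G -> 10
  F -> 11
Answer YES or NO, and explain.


Checking each pair (does one codeword prefix another?):
  E='0' vs G='10': no prefix
  E='0' vs F='11': no prefix
  G='10' vs E='0': no prefix
  G='10' vs F='11': no prefix
  F='11' vs E='0': no prefix
  F='11' vs G='10': no prefix
No violation found over all pairs.

YES -- this is a valid prefix code. No codeword is a prefix of any other codeword.


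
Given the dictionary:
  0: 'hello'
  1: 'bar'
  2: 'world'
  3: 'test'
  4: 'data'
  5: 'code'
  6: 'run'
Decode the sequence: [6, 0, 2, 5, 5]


Look up each index in the dictionary:
  6 -> 'run'
  0 -> 'hello'
  2 -> 'world'
  5 -> 'code'
  5 -> 'code'

Decoded: "run hello world code code"


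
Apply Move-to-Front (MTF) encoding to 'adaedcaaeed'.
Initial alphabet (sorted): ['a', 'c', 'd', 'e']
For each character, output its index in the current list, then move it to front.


MTF encoding:
'a': index 0 in ['a', 'c', 'd', 'e'] -> ['a', 'c', 'd', 'e']
'd': index 2 in ['a', 'c', 'd', 'e'] -> ['d', 'a', 'c', 'e']
'a': index 1 in ['d', 'a', 'c', 'e'] -> ['a', 'd', 'c', 'e']
'e': index 3 in ['a', 'd', 'c', 'e'] -> ['e', 'a', 'd', 'c']
'd': index 2 in ['e', 'a', 'd', 'c'] -> ['d', 'e', 'a', 'c']
'c': index 3 in ['d', 'e', 'a', 'c'] -> ['c', 'd', 'e', 'a']
'a': index 3 in ['c', 'd', 'e', 'a'] -> ['a', 'c', 'd', 'e']
'a': index 0 in ['a', 'c', 'd', 'e'] -> ['a', 'c', 'd', 'e']
'e': index 3 in ['a', 'c', 'd', 'e'] -> ['e', 'a', 'c', 'd']
'e': index 0 in ['e', 'a', 'c', 'd'] -> ['e', 'a', 'c', 'd']
'd': index 3 in ['e', 'a', 'c', 'd'] -> ['d', 'e', 'a', 'c']


Output: [0, 2, 1, 3, 2, 3, 3, 0, 3, 0, 3]


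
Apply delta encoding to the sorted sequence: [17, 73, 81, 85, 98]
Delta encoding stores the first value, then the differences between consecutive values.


First value: 17
Deltas:
  73 - 17 = 56
  81 - 73 = 8
  85 - 81 = 4
  98 - 85 = 13


Delta encoded: [17, 56, 8, 4, 13]


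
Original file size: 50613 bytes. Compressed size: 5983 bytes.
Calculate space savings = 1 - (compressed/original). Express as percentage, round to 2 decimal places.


ratio = compressed/original = 5983/50613 = 0.118211
savings = 1 - ratio = 1 - 0.118211 = 0.881789
as a percentage: 0.881789 * 100 = 88.18%

Space savings = 1 - 5983/50613 = 88.18%


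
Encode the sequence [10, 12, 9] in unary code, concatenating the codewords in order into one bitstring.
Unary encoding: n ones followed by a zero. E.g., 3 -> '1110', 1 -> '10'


Encode each number as n ones followed by a terminating 0:
  10 -> 11111111110 (11 bits)
  12 -> 1111111111110 (13 bits)
  9 -> 1111111110 (10 bits)
Total length = 11 + 13 + 10 = 34 bits.

Unary([10, 12, 9]) = 1111111111011111111111101111111110 (34 bits)


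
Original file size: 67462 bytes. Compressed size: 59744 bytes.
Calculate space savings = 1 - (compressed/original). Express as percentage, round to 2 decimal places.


ratio = compressed/original = 59744/67462 = 0.885595
savings = 1 - ratio = 1 - 0.885595 = 0.114405
as a percentage: 0.114405 * 100 = 11.44%

Space savings = 1 - 59744/67462 = 11.44%


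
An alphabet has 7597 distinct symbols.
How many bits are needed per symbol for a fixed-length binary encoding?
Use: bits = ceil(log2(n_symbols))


log2(7597) = 12.8912
Bracket: 2^12 = 4096 < 7597 <= 2^13 = 8192
So ceil(log2(7597)) = 13

bits = ceil(log2(7597)) = ceil(12.8912) = 13 bits


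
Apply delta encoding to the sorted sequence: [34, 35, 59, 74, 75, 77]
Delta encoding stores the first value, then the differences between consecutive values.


First value: 34
Deltas:
  35 - 34 = 1
  59 - 35 = 24
  74 - 59 = 15
  75 - 74 = 1
  77 - 75 = 2


Delta encoded: [34, 1, 24, 15, 1, 2]


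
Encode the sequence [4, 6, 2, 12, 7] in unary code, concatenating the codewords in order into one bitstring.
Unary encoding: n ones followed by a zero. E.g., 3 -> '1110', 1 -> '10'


Encode each number as n ones followed by a terminating 0:
  4 -> 11110 (5 bits)
  6 -> 1111110 (7 bits)
  2 -> 110 (3 bits)
  12 -> 1111111111110 (13 bits)
  7 -> 11111110 (8 bits)
Total length = 5 + 7 + 3 + 13 + 8 = 36 bits.

Unary([4, 6, 2, 12, 7]) = 111101111110110111111111111011111110 (36 bits)


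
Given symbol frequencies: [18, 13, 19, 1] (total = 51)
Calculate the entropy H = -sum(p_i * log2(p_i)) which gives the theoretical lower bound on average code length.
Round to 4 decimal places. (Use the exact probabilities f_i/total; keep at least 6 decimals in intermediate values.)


Per-symbol terms -p_i * log2(p_i) with p_i = f_i/51:
  p = 18/51 = 0.352941: log2(p) = -1.502500, -p*log2(p) = 0.530294
  p = 13/51 = 0.254902: log2(p) = -1.971986, -p*log2(p) = 0.502663
  p = 19/51 = 0.372549: log2(p) = -1.424498, -p*log2(p) = 0.530695
  p = 1/51 = 0.019608: log2(p) = -5.672425, -p*log2(p) = 0.111224
H = 0.530294 + 0.502663 + 0.530695 + 0.111224 = 1.674876

H = 1.6749 bits/symbol


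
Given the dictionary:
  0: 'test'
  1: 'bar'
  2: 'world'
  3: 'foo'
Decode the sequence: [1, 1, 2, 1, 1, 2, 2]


Look up each index in the dictionary:
  1 -> 'bar'
  1 -> 'bar'
  2 -> 'world'
  1 -> 'bar'
  1 -> 'bar'
  2 -> 'world'
  2 -> 'world'

Decoded: "bar bar world bar bar world world"


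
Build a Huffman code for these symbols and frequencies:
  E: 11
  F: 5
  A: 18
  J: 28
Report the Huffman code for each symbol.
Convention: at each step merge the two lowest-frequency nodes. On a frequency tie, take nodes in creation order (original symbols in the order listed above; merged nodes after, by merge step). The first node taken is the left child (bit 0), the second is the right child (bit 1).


Huffman tree construction:
Step 1: Merge F(5) + E(11) = 16
Step 2: Merge (F+E)(16) + A(18) = 34
Step 3: Merge J(28) + ((F+E)+A)(34) = 62
Read each symbol's code off the tree from the root (left child = 0, right child = 1).

Codes:
  E: 101 (length 3)
  F: 100 (length 3)
  A: 11 (length 2)
  J: 0 (length 1)
Average code length: 112/62 = 1.8065 bits/symbol


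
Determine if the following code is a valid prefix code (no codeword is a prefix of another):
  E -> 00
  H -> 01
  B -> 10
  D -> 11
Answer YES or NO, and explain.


Checking each pair (does one codeword prefix another?):
  E='00' vs H='01': no prefix
  E='00' vs B='10': no prefix
  E='00' vs D='11': no prefix
  H='01' vs E='00': no prefix
  H='01' vs B='10': no prefix
  H='01' vs D='11': no prefix
  B='10' vs E='00': no prefix
  B='10' vs H='01': no prefix
  B='10' vs D='11': no prefix
  D='11' vs E='00': no prefix
  D='11' vs H='01': no prefix
  D='11' vs B='10': no prefix
No violation found over all pairs.

YES -- this is a valid prefix code. No codeword is a prefix of any other codeword.


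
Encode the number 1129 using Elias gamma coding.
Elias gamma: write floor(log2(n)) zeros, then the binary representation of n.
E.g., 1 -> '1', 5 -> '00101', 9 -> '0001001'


num_bits = floor(log2(1129)) + 1 = 11
leading_zeros = num_bits - 1 = 10
binary(1129) = 10001101001

Elias gamma(1129) = '0000000000' + '10001101001' = 000000000010001101001 (21 bits)


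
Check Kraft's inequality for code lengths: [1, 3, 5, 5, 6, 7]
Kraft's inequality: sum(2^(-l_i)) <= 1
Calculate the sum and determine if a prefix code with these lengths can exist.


Sum = 2^(-1) + 2^(-3) + 2^(-5) + 2^(-5) + 2^(-6) + 2^(-7)
    = 0.5 + 0.125 + 0.03125 + 0.03125 + 0.015625 + 0.0078125
    = 91/128 = 0.7109375
Since 0.7109375 <= 1, Kraft's inequality IS satisfied.
A prefix code with these lengths CAN exist.

Kraft sum = 0.7109375. Satisfied.


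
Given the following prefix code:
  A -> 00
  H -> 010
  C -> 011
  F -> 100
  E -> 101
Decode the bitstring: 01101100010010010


Decoding step by step:
Bits 011 -> C
Bits 011 -> C
Bits 00 -> A
Bits 010 -> H
Bits 010 -> H
Bits 010 -> H


Decoded message: CCAHHH


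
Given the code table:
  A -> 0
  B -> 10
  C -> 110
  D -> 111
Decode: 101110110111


Decoding:
10 -> B
111 -> D
0 -> A
110 -> C
111 -> D


Result: BDACD


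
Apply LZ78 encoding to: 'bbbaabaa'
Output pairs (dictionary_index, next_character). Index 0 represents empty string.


LZ78 encoding steps:
Dictionary: {0: ''}
Step 1: w='' (idx 0), next='b' -> output (0, 'b'), add 'b' as idx 1
Step 2: w='b' (idx 1), next='b' -> output (1, 'b'), add 'bb' as idx 2
Step 3: w='' (idx 0), next='a' -> output (0, 'a'), add 'a' as idx 3
Step 4: w='a' (idx 3), next='b' -> output (3, 'b'), add 'ab' as idx 4
Step 5: w='a' (idx 3), next='a' -> output (3, 'a'), add 'aa' as idx 5


Encoded: [(0, 'b'), (1, 'b'), (0, 'a'), (3, 'b'), (3, 'a')]


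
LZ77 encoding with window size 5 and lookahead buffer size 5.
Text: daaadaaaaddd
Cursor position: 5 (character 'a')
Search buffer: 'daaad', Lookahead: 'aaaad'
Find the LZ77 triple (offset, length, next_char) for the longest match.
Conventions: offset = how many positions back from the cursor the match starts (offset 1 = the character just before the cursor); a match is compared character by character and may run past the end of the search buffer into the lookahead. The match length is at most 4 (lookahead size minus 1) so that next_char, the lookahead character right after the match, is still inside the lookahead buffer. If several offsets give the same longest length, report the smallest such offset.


Try each offset into the search buffer:
  offset=1 (pos 4, char 'd'): match length 0
  offset=2 (pos 3, char 'a'): match length 1
  offset=3 (pos 2, char 'a'): match length 2
  offset=4 (pos 1, char 'a'): match length 3
  offset=5 (pos 0, char 'd'): match length 0
Longest match has length 3 at offset 4.
next_char = character at position 5 + 3 = 8 -> 'a'

Best match: offset=4, length=3 (matching 'aaa' starting at position 1)
LZ77 triple: (4, 3, 'a')


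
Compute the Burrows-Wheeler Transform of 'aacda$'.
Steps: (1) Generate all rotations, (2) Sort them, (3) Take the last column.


Rotations (sorted):
  0: $aacda -> last char: a
  1: a$aacd -> last char: d
  2: aacda$ -> last char: $
  3: acda$a -> last char: a
  4: cda$aa -> last char: a
  5: da$aac -> last char: c


BWT = ad$aac


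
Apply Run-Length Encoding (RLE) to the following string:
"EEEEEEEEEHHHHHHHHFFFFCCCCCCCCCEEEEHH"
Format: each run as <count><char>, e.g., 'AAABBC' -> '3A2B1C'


Scanning runs left to right:
  i=0: run of 'E' x 9 -> '9E'
  i=9: run of 'H' x 8 -> '8H'
  i=17: run of 'F' x 4 -> '4F'
  i=21: run of 'C' x 9 -> '9C'
  i=30: run of 'E' x 4 -> '4E'
  i=34: run of 'H' x 2 -> '2H'

RLE = 9E8H4F9C4E2H


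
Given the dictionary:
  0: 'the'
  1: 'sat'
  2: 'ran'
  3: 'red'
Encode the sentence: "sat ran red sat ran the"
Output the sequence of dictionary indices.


Look up each word in the dictionary:
  'sat' -> 1
  'ran' -> 2
  'red' -> 3
  'sat' -> 1
  'ran' -> 2
  'the' -> 0

Encoded: [1, 2, 3, 1, 2, 0]


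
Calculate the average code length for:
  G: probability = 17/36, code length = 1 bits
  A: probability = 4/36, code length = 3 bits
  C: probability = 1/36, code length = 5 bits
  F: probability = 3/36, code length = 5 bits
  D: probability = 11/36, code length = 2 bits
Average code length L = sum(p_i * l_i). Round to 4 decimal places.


Weighted contributions p_i * l_i:
  G: (17/36) * 1 = 17/36
  A: (4/36) * 3 = 12/36
  C: (1/36) * 5 = 5/36
  F: (3/36) * 5 = 15/36
  D: (11/36) * 2 = 22/36
Sum = (17 + 12 + 5 + 15 + 22)/36 = 71/36

L = 71/36 = 1.9722 bits/symbol


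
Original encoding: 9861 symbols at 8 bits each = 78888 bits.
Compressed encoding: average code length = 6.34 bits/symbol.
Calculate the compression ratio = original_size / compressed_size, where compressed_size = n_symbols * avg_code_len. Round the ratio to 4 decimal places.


original_size = n_symbols * orig_bits = 9861 * 8 = 78888 bits
compressed_size = n_symbols * avg_code_len = 9861 * 6.34 = 62518.74 bits
ratio = original_size / compressed_size = 78888 / 62518.74 = 1.2618

Compression ratio = 1.2618


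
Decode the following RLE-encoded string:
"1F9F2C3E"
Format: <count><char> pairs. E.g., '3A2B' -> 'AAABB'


Expanding each <count><char> pair:
  1F -> 'F'
  9F -> 'FFFFFFFFF'
  2C -> 'CC'
  3E -> 'EEE'

Decoded = FFFFFFFFFFCCEEE


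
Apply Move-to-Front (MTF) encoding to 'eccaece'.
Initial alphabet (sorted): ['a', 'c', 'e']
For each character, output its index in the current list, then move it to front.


MTF encoding:
'e': index 2 in ['a', 'c', 'e'] -> ['e', 'a', 'c']
'c': index 2 in ['e', 'a', 'c'] -> ['c', 'e', 'a']
'c': index 0 in ['c', 'e', 'a'] -> ['c', 'e', 'a']
'a': index 2 in ['c', 'e', 'a'] -> ['a', 'c', 'e']
'e': index 2 in ['a', 'c', 'e'] -> ['e', 'a', 'c']
'c': index 2 in ['e', 'a', 'c'] -> ['c', 'e', 'a']
'e': index 1 in ['c', 'e', 'a'] -> ['e', 'c', 'a']


Output: [2, 2, 0, 2, 2, 2, 1]


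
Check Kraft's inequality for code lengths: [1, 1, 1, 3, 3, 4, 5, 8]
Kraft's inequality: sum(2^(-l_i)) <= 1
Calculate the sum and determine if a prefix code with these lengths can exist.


Sum = 2^(-1) + 2^(-1) + 2^(-1) + 2^(-3) + 2^(-3) + 2^(-4) + 2^(-5) + 2^(-8)
    = 0.5 + 0.5 + 0.5 + 0.125 + 0.125 + 0.0625 + 0.03125 + 0.00390625
    = 473/256 = 1.84765625
Since 1.84765625 > 1, Kraft's inequality is NOT satisfied.
A prefix code with these lengths CANNOT exist.

Kraft sum = 1.84765625. Not satisfied.


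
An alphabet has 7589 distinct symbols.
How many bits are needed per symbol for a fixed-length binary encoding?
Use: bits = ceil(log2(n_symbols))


log2(7589) = 12.8897
Bracket: 2^12 = 4096 < 7589 <= 2^13 = 8192
So ceil(log2(7589)) = 13

bits = ceil(log2(7589)) = ceil(12.8897) = 13 bits


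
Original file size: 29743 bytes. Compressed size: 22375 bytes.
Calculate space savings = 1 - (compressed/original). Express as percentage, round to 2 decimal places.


ratio = compressed/original = 22375/29743 = 0.752278
savings = 1 - ratio = 1 - 0.752278 = 0.247722
as a percentage: 0.247722 * 100 = 24.77%

Space savings = 1 - 22375/29743 = 24.77%


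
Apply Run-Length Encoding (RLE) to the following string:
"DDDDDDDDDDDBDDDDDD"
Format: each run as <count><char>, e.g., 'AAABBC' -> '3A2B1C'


Scanning runs left to right:
  i=0: run of 'D' x 11 -> '11D'
  i=11: run of 'B' x 1 -> '1B'
  i=12: run of 'D' x 6 -> '6D'

RLE = 11D1B6D


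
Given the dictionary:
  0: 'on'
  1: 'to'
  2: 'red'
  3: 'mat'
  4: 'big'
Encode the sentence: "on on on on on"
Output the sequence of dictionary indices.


Look up each word in the dictionary:
  'on' -> 0
  'on' -> 0
  'on' -> 0
  'on' -> 0
  'on' -> 0

Encoded: [0, 0, 0, 0, 0]


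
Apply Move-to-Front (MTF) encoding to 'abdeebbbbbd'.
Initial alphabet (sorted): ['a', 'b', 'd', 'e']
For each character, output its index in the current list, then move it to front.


MTF encoding:
'a': index 0 in ['a', 'b', 'd', 'e'] -> ['a', 'b', 'd', 'e']
'b': index 1 in ['a', 'b', 'd', 'e'] -> ['b', 'a', 'd', 'e']
'd': index 2 in ['b', 'a', 'd', 'e'] -> ['d', 'b', 'a', 'e']
'e': index 3 in ['d', 'b', 'a', 'e'] -> ['e', 'd', 'b', 'a']
'e': index 0 in ['e', 'd', 'b', 'a'] -> ['e', 'd', 'b', 'a']
'b': index 2 in ['e', 'd', 'b', 'a'] -> ['b', 'e', 'd', 'a']
'b': index 0 in ['b', 'e', 'd', 'a'] -> ['b', 'e', 'd', 'a']
'b': index 0 in ['b', 'e', 'd', 'a'] -> ['b', 'e', 'd', 'a']
'b': index 0 in ['b', 'e', 'd', 'a'] -> ['b', 'e', 'd', 'a']
'b': index 0 in ['b', 'e', 'd', 'a'] -> ['b', 'e', 'd', 'a']
'd': index 2 in ['b', 'e', 'd', 'a'] -> ['d', 'b', 'e', 'a']


Output: [0, 1, 2, 3, 0, 2, 0, 0, 0, 0, 2]


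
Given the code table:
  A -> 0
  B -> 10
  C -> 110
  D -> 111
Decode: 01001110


Decoding:
0 -> A
10 -> B
0 -> A
111 -> D
0 -> A


Result: ABADA


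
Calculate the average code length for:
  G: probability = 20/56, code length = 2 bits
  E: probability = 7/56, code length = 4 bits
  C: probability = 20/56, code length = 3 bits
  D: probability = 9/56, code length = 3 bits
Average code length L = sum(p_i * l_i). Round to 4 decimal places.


Weighted contributions p_i * l_i:
  G: (20/56) * 2 = 40/56
  E: (7/56) * 4 = 28/56
  C: (20/56) * 3 = 60/56
  D: (9/56) * 3 = 27/56
Sum = (40 + 28 + 60 + 27)/56 = 155/56

L = 155/56 = 2.7679 bits/symbol


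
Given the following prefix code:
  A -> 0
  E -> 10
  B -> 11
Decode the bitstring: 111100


Decoding step by step:
Bits 11 -> B
Bits 11 -> B
Bits 0 -> A
Bits 0 -> A


Decoded message: BBAA


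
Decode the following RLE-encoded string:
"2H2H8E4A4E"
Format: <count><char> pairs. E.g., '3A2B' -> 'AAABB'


Expanding each <count><char> pair:
  2H -> 'HH'
  2H -> 'HH'
  8E -> 'EEEEEEEE'
  4A -> 'AAAA'
  4E -> 'EEEE'

Decoded = HHHHEEEEEEEEAAAAEEEE


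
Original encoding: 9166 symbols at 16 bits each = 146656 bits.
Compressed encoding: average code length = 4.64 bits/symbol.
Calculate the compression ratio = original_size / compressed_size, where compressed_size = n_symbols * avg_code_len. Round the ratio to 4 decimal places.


original_size = n_symbols * orig_bits = 9166 * 16 = 146656 bits
compressed_size = n_symbols * avg_code_len = 9166 * 4.64 = 42530.24 bits
ratio = original_size / compressed_size = 146656 / 42530.24 = 3.4483

Compression ratio = 3.4483


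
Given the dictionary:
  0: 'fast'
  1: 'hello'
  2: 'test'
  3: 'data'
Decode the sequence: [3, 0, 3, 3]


Look up each index in the dictionary:
  3 -> 'data'
  0 -> 'fast'
  3 -> 'data'
  3 -> 'data'

Decoded: "data fast data data"


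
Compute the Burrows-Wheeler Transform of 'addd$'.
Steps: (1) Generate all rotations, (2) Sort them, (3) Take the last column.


Rotations (sorted):
  0: $addd -> last char: d
  1: addd$ -> last char: $
  2: d$add -> last char: d
  3: dd$ad -> last char: d
  4: ddd$a -> last char: a


BWT = d$dda


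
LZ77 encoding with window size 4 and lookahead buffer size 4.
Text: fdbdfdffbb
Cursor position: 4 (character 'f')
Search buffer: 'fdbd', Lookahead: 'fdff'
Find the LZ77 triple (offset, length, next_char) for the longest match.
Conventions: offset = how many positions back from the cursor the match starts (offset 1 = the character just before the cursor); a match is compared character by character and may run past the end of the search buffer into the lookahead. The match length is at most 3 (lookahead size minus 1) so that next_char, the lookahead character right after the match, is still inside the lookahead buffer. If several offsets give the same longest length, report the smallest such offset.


Try each offset into the search buffer:
  offset=1 (pos 3, char 'd'): match length 0
  offset=2 (pos 2, char 'b'): match length 0
  offset=3 (pos 1, char 'd'): match length 0
  offset=4 (pos 0, char 'f'): match length 2
Longest match has length 2 at offset 4.
next_char = character at position 4 + 2 = 6 -> 'f'

Best match: offset=4, length=2 (matching 'fd' starting at position 0)
LZ77 triple: (4, 2, 'f')


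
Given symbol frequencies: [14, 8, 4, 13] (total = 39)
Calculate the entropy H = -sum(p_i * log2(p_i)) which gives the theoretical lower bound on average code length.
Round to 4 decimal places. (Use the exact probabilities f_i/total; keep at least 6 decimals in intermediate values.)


Per-symbol terms -p_i * log2(p_i) with p_i = f_i/39:
  p = 14/39 = 0.358974: log2(p) = -1.478047, -p*log2(p) = 0.530581
  p = 8/39 = 0.205128: log2(p) = -2.285402, -p*log2(p) = 0.468800
  p = 4/39 = 0.102564: log2(p) = -3.285402, -p*log2(p) = 0.336964
  p = 13/39 = 0.333333: log2(p) = -1.584963, -p*log2(p) = 0.528321
H = 0.530581 + 0.468800 + 0.336964 + 0.528321 = 1.864666

H = 1.8647 bits/symbol


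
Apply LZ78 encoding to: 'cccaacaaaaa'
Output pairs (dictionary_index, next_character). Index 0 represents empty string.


LZ78 encoding steps:
Dictionary: {0: ''}
Step 1: w='' (idx 0), next='c' -> output (0, 'c'), add 'c' as idx 1
Step 2: w='c' (idx 1), next='c' -> output (1, 'c'), add 'cc' as idx 2
Step 3: w='' (idx 0), next='a' -> output (0, 'a'), add 'a' as idx 3
Step 4: w='a' (idx 3), next='c' -> output (3, 'c'), add 'ac' as idx 4
Step 5: w='a' (idx 3), next='a' -> output (3, 'a'), add 'aa' as idx 5
Step 6: w='aa' (idx 5), next='a' -> output (5, 'a'), add 'aaa' as idx 6


Encoded: [(0, 'c'), (1, 'c'), (0, 'a'), (3, 'c'), (3, 'a'), (5, 'a')]


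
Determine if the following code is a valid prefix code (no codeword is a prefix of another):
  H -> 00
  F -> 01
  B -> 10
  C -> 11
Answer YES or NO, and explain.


Checking each pair (does one codeword prefix another?):
  H='00' vs F='01': no prefix
  H='00' vs B='10': no prefix
  H='00' vs C='11': no prefix
  F='01' vs H='00': no prefix
  F='01' vs B='10': no prefix
  F='01' vs C='11': no prefix
  B='10' vs H='00': no prefix
  B='10' vs F='01': no prefix
  B='10' vs C='11': no prefix
  C='11' vs H='00': no prefix
  C='11' vs F='01': no prefix
  C='11' vs B='10': no prefix
No violation found over all pairs.

YES -- this is a valid prefix code. No codeword is a prefix of any other codeword.


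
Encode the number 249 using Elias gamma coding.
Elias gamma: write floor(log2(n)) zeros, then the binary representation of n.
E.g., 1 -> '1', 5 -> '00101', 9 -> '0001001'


num_bits = floor(log2(249)) + 1 = 8
leading_zeros = num_bits - 1 = 7
binary(249) = 11111001

Elias gamma(249) = '0000000' + '11111001' = 000000011111001 (15 bits)


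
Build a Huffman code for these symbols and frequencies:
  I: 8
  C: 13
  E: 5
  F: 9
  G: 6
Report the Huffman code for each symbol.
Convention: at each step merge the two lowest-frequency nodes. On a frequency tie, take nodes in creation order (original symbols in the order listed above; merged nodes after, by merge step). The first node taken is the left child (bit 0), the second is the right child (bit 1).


Huffman tree construction:
Step 1: Merge E(5) + G(6) = 11
Step 2: Merge I(8) + F(9) = 17
Step 3: Merge (E+G)(11) + C(13) = 24
Step 4: Merge (I+F)(17) + ((E+G)+C)(24) = 41
Read each symbol's code off the tree from the root (left child = 0, right child = 1).

Codes:
  I: 00 (length 2)
  C: 11 (length 2)
  E: 100 (length 3)
  F: 01 (length 2)
  G: 101 (length 3)
Average code length: 93/41 = 2.2683 bits/symbol


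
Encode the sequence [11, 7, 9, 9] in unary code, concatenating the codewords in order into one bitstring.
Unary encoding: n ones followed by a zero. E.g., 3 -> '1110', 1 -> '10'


Encode each number as n ones followed by a terminating 0:
  11 -> 111111111110 (12 bits)
  7 -> 11111110 (8 bits)
  9 -> 1111111110 (10 bits)
  9 -> 1111111110 (10 bits)
Total length = 12 + 8 + 10 + 10 = 40 bits.

Unary([11, 7, 9, 9]) = 1111111111101111111011111111101111111110 (40 bits)


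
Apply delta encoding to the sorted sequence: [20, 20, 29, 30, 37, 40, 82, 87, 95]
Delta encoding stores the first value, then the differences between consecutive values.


First value: 20
Deltas:
  20 - 20 = 0
  29 - 20 = 9
  30 - 29 = 1
  37 - 30 = 7
  40 - 37 = 3
  82 - 40 = 42
  87 - 82 = 5
  95 - 87 = 8


Delta encoded: [20, 0, 9, 1, 7, 3, 42, 5, 8]


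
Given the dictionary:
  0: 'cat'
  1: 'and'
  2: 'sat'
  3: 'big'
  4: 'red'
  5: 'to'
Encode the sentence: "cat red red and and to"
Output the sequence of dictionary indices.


Look up each word in the dictionary:
  'cat' -> 0
  'red' -> 4
  'red' -> 4
  'and' -> 1
  'and' -> 1
  'to' -> 5

Encoded: [0, 4, 4, 1, 1, 5]


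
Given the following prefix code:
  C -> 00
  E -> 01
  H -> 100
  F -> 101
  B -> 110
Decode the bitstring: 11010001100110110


Decoding step by step:
Bits 110 -> B
Bits 100 -> H
Bits 01 -> E
Bits 100 -> H
Bits 110 -> B
Bits 110 -> B


Decoded message: BHEHBB


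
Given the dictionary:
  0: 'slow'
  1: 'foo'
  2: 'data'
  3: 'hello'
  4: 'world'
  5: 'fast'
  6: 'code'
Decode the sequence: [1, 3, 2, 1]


Look up each index in the dictionary:
  1 -> 'foo'
  3 -> 'hello'
  2 -> 'data'
  1 -> 'foo'

Decoded: "foo hello data foo"


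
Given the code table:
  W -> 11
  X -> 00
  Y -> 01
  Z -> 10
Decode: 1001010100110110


Decoding:
10 -> Z
01 -> Y
01 -> Y
01 -> Y
00 -> X
11 -> W
01 -> Y
10 -> Z


Result: ZYYYXWYZ


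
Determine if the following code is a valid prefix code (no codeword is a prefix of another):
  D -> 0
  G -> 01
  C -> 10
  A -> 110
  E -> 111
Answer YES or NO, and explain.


Checking each pair (does one codeword prefix another?):
  D='0' vs G='01': prefix -- VIOLATION

NO -- this is NOT a valid prefix code. D (0) is a prefix of G (01).
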